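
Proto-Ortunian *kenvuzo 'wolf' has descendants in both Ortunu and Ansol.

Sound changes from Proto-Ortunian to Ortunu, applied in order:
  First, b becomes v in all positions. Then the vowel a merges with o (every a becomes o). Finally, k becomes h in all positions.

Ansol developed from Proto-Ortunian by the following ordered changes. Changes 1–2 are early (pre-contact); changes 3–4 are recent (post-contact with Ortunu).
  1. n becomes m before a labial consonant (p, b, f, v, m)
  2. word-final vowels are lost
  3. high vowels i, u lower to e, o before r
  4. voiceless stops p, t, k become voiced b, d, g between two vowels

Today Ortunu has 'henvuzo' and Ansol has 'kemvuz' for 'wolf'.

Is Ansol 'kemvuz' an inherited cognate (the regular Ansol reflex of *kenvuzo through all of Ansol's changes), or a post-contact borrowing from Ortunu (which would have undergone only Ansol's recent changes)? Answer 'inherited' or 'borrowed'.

inherited

If inherited, *kenvuzo would pass through all of Ansol's changes:
Ansol: *kenvuzo > kemvuzo > kemvuz  (by nasal place assimilation, apocope)
If borrowed from Ortunu 'henvuzo' after the early changes, it would undergo only the recent ones:
  rule 3 (pre-rhotic lowering): no change (henvuzo)
  rule 4 (intervocalic voicing): no change (henvuzo)
  ⇒ as a loan: henvuzo
Ansol 'kemvuz' matches the inherited outcome exactly, so it is an inherited cognate, not a loan.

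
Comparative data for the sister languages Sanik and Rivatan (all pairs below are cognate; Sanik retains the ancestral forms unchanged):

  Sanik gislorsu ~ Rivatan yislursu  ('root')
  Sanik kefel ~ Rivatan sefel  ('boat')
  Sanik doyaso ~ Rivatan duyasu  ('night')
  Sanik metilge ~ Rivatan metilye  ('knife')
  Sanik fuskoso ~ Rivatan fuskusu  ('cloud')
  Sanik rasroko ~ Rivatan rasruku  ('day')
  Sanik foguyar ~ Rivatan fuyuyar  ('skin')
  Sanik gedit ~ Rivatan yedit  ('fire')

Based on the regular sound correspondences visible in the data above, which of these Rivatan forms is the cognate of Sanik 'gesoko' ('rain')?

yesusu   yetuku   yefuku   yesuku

yesuku

gedit ~ yedit — Sanik g corresponds to Rivatan y word-initially before a front vowel.
doyaso ~ duyasu, fuskoso ~ fuskusu — Sanik o corresponds to Rivatan u after a consonant, before a consonant other than r, m, n, p, b, f, v.
doyaso ~ duyasu, fuskoso ~ fuskusu — Sanik o corresponds to Rivatan u word-finally.
Applying these to Sanik 'gesoko':
  gesoko → yesoko   (g→y word-initially before a front vowel)
  yesoko → yesuko   (o→u after a consonant, before a consonant other than r, m, n, p, b, f, v)
  yesuko → yesuku   (o→u word-finally)
So the Rivatan cognate is 'yesuku'.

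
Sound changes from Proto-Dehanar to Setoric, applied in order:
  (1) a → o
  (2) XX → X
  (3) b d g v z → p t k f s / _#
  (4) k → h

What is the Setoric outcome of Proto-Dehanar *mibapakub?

Setoric: *mibapakub > mibopokub > mibopokup > mibopohup  (by vowel merger, final devoicing, unconditioned shift)

mibopohup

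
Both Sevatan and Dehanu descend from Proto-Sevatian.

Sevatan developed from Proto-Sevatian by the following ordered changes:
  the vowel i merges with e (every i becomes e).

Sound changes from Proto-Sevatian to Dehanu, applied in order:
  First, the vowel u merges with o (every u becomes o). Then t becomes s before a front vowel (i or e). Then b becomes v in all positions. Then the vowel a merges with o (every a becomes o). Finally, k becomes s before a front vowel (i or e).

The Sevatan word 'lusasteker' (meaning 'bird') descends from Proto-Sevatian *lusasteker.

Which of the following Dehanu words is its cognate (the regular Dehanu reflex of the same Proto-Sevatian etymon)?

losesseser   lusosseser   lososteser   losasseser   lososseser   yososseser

Dehanu: start from *lusasteker.
  rule 1 (vowel merger): lusasteker → losasteker
  rule 2 (palatalisation): losasteker → losasseker
  rule 3: no change — losasseker
  rule 4 (vowel merger): losasseker → lososseker
  rule 5 (palatalisation): lososseker → lososseser
  ⇒ Dehanu lososseser
Only 'lososseser' matches the regular Dehanu development of *lusasteker.

lososseser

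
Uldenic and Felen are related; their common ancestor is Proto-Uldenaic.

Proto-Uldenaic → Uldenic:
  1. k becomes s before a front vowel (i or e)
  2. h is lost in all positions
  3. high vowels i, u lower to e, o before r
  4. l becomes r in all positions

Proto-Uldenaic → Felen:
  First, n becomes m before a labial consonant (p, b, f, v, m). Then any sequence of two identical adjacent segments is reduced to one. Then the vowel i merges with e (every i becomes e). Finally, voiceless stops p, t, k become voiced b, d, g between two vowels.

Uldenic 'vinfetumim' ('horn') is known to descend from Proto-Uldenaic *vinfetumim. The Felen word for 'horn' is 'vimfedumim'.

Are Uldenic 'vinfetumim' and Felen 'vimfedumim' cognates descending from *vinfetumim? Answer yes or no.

no

Derive the expected Felen reflex of *vinfetumim:
Felen: *vinfetumim
  vinfetumim → vimfetumim   [nasal place assimilation]
  vimfetumim (rule 2 does not apply)
  vimfetumim → vemfetumem   [vowel merger]
  vemfetumem → vemfedumem   [intervocalic voicing]
  giving Felen vemfedumem.
The regular Felen reflex would be 'vemfedumem', but the attested form is 'vimfedumim'. The correspondence is irregular, so they are not cognates (the Felen form has a different source).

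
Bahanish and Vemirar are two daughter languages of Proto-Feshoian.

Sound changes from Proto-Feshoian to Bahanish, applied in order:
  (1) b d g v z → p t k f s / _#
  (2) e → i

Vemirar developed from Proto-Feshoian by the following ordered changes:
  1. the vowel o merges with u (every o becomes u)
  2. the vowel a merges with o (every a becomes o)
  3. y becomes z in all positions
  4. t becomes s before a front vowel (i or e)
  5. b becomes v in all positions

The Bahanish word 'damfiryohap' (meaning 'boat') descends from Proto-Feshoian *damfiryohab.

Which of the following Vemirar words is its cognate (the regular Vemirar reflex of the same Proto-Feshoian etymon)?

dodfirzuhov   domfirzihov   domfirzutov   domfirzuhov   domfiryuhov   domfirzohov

domfirzuhov

Vemirar: start from *damfiryohab.
  rule 1 (vowel merger): damfiryohab → damfiryuhab
  rule 2 (vowel merger): damfiryuhab → domfiryuhob
  rule 3 (unconditioned shift): domfiryuhob → domfirzuhob
  rule 4: no change — domfirzuhob
  rule 5 (unconditioned shift): domfirzuhob → domfirzuhov
  ⇒ Vemirar domfirzuhov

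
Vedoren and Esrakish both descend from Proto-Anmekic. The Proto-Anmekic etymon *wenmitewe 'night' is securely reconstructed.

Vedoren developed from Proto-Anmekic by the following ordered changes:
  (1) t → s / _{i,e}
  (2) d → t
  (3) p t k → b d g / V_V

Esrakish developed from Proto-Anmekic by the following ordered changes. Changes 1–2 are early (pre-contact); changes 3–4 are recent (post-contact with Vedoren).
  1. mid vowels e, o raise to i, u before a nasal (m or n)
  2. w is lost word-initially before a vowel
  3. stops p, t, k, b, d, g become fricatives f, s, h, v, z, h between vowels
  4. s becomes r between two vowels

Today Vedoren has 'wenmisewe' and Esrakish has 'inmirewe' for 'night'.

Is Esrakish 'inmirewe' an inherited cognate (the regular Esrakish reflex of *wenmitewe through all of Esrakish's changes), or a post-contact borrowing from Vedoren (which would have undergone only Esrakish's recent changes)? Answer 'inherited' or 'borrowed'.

inherited

If inherited, *wenmitewe would pass through all of Esrakish's changes:
Esrakish: start from *wenmitewe.
  rule 1 (pre-nasal raising): wenmitewe → winmitewe
  rule 2 (glide loss): winmitewe → inmitewe
  rule 3 (intervocalic lenition): inmitewe → inmisewe
  rule 4 (rhotacism): inmisewe → inmirewe
  ⇒ Esrakish inmirewe
If borrowed from Vedoren 'wenmisewe' after the early changes, it would undergo only the recent ones:
  rule 3 (intervocalic lenition): no change (wenmisewe)
  rule 4 (rhotacism): wenmisewe → wenmirewe
  ⇒ as a loan: wenmirewe
Esrakish 'inmirewe' matches the inherited outcome exactly, so it is an inherited cognate, not a loan.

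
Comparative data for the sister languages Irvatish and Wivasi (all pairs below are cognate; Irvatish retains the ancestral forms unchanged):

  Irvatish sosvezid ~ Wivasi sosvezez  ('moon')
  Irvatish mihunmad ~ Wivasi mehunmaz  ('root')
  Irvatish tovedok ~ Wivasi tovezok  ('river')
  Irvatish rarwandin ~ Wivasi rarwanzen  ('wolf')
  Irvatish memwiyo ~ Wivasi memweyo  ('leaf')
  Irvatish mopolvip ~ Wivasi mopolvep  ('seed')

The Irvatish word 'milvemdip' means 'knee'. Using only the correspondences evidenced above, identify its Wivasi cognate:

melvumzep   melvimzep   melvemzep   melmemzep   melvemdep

melvemzep

sosvezid ~ sosvezez, mihunmad ~ mehunmaz — Irvatish i corresponds to Wivasi e after a consonant, before a consonant other than r, m, n, p, b, f, v.
rarwandin ~ rarwanzen — Irvatish d corresponds to Wivasi z after a consonant, before a front vowel.
mopolvip ~ mopolvep — Irvatish i corresponds to Wivasi e after a consonant, before a labial obstruent.
Applying these to Irvatish 'milvemdip':
  milvemdip → melvemdip   (i→e after a consonant, before a consonant other than r, m, n, p, b, f, v)
  melvemdip → melvemzip   (d→z after a consonant, before a front vowel)
  melvemzip → melvemzep   (i→e after a consonant, before a labial obstruent)
So the Wivasi cognate is 'melvemzep'.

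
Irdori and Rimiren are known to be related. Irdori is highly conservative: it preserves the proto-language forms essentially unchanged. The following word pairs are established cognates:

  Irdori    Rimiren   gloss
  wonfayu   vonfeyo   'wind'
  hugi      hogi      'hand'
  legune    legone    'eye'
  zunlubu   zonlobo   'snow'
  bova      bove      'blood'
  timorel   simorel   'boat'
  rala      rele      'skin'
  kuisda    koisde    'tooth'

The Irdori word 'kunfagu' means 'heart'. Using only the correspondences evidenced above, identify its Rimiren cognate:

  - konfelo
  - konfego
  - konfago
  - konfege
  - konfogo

legune ~ legone, zunlubu ~ zonlobo — Irdori u corresponds to Rimiren o after a consonant, before a nasal.
wonfayu ~ vonfeyo, rala ~ rele — Irdori a corresponds to Rimiren e after a consonant, before a consonant other than r, m, n, p, b, f, v.
wonfayu ~ vonfeyo, zunlubu ~ zonlobo — Irdori u corresponds to Rimiren o word-finally.
Applying these to Irdori 'kunfagu':
  kunfagu → konfagu   (u→o after a consonant, before a nasal)
  konfagu → konfegu   (a→e after a consonant, before a consonant other than r, m, n, p, b, f, v)
  konfegu → konfego   (u→o word-finally)
So the Rimiren cognate is 'konfego'.

konfego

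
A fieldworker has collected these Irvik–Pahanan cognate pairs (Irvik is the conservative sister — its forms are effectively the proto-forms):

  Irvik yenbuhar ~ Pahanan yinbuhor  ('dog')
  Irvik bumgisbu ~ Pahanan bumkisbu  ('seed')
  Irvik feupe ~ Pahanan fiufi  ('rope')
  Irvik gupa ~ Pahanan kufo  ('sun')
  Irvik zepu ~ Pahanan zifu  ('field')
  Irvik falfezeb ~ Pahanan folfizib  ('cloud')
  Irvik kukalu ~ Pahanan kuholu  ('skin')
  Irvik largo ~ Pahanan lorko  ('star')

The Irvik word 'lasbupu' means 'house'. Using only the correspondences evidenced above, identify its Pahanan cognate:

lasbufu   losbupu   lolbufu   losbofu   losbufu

losbufu

falfezeb ~ folfizib, kukalu ~ kuholu — Irvik a corresponds to Pahanan o after a consonant, before a consonant other than r, m, n, p, b, f, v.
zepu ~ zifu — Irvik p corresponds to Pahanan f between vowels (before a back vowel).
Applying these to Irvik 'lasbupu':
  lasbupu → losbupu   (a→o after a consonant, before a consonant other than r, m, n, p, b, f, v)
  losbupu → losbufu   (p→f between vowels (before a back vowel))
So the Pahanan cognate is 'losbufu'.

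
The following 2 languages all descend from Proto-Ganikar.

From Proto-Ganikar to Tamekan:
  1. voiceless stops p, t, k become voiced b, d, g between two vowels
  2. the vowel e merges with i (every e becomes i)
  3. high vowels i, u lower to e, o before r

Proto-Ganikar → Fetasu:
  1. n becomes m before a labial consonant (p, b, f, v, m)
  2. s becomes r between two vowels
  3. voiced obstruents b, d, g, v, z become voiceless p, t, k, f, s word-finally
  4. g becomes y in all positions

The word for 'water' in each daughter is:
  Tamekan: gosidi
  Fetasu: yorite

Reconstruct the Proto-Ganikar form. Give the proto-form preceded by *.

Position 5: Tamekan has d, Fetasu has t. Taking the neighbouring segments as reconstructed: Tamekan d could go back to *t or *d; Fetasu t can only go back to *t — the one source consistent with every daughter is *t.
Position 1: Tamekan has g, Fetasu has y. Taking the neighbouring segments as reconstructed: Tamekan g can only go back to *g; Fetasu y could go back to *g or *y — the one source consistent with every daughter is *g.
Continuing position by position gives *gosite; check it forward:
Tamekan: start from *gosite.
  rule 1 (intervocalic voicing): gosite → goside
  rule 2 (vowel merger): goside → gosidi
  rule 3: no change — gosidi
  ⇒ Tamekan gosidi
Fetasu: *gosite > gorite > yorite  (by rhotacism, unconditioned shift)
*gosite is the unique common source.

*gosite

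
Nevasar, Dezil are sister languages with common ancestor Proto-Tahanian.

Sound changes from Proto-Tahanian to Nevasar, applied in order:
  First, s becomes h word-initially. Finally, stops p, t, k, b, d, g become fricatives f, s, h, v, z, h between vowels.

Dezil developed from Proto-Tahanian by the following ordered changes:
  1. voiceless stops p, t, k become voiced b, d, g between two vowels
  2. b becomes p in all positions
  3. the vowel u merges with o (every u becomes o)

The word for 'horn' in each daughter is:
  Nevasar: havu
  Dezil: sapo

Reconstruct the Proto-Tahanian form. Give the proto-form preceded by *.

*sabu

Position 1: Nevasar has h, Dezil has s. Dezil preserves s here (none of its changes turn any other segment into s), so the proto-segment is *s.
Position 3: Nevasar has v, Dezil has p. Taking the neighbouring segments as reconstructed: Nevasar v could go back to *b or *v; Dezil p could go back to *p or *b — the one source consistent with every daughter is *b.
Position 4: Nevasar has u, Dezil has o. Nevasar preserves u here (none of its changes turn any other segment into u), so the proto-segment is *u.
Verify the candidate proto-form against each daughter:
Nevasar: *sabu
  sabu → habu   [debuccalisation]
  habu → havu   [intervocalic lenition]
  giving Nevasar havu.
Dezil: start from *sabu.
  rule 1: no change — sabu
  rule 2 (unconditioned shift): sabu → sapu
  rule 3 (vowel merger): sapu → sapo
  ⇒ Dezil sapo
No other proto-form is consistent with every reflex, so the reconstruction is *sabu.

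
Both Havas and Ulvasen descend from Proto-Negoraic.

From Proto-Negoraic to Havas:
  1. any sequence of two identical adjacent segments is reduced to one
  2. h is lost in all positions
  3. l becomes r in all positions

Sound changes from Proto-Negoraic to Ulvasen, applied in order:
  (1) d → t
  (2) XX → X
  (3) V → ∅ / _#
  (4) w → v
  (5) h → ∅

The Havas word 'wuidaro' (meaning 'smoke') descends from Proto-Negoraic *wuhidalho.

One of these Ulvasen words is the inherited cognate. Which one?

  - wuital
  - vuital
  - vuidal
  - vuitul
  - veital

vuital

Ulvasen: start from *wuhidalho.
  rule 1 (unconditioned shift): wuhidalho → wuhitalho
  rule 2: no change — wuhitalho
  rule 3 (apocope): wuhitalho → wuhitalh
  rule 4 (unconditioned shift): wuhitalh → vuhitalh
  rule 5 (h-loss): vuhitalh → vuital
  ⇒ Ulvasen vuital
Among the options, 'vuital' alone shows every Ulvasen change applied in order.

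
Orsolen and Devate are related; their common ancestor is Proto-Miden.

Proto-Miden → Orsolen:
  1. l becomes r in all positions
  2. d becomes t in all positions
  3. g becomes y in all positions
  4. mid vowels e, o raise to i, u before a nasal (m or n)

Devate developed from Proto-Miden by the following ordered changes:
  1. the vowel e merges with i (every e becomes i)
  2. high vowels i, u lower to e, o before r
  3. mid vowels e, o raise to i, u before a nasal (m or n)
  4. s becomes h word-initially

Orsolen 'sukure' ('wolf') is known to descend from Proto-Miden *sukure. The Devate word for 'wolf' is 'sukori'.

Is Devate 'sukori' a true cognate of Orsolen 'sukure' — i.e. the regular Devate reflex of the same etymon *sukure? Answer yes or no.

no

Derive the expected Devate reflex of *sukure:
Devate: start from *sukure.
  rule 1 (vowel merger): sukure → sukuri
  rule 2 (pre-rhotic lowering): sukuri → sukori
  rule 3: no change — sukori
  rule 4 (debuccalisation): sukori → hukori
  ⇒ Devate hukori
The regular Devate reflex would be 'hukori', but the attested form is 'sukori'. The correspondence is irregular, so they are not cognates (the Devate form has a different source).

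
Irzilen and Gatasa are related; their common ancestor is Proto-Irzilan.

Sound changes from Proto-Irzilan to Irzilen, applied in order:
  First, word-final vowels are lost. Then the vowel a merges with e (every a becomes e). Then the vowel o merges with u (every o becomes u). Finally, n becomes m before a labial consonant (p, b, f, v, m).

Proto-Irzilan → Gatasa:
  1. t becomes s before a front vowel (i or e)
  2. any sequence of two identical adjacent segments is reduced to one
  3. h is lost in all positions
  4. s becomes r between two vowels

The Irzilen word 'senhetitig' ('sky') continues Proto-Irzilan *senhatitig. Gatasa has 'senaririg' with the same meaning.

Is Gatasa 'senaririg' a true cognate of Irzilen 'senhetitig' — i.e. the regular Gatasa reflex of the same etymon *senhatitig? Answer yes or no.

yes

Derive the expected Gatasa reflex of *senhatitig:
Gatasa: *senhatitig
  senhatitig → senhasisig   [palatalisation]
  senhasisig (rule 2 does not apply)
  senhasisig → senasisig   [h-loss]
  senasisig → senaririg   [rhotacism]
  giving Gatasa senaririg.
Gatasa 'senaririg' matches the regular reflex exactly, so the pair is cognate.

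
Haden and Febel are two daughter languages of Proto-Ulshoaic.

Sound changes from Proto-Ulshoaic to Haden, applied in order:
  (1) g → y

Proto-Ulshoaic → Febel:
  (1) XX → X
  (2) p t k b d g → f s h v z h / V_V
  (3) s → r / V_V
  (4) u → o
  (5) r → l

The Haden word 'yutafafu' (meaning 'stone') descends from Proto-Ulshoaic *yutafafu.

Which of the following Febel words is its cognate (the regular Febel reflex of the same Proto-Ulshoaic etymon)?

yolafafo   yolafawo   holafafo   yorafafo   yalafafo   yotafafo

yolafafo

Febel: *yutafafu
  yutafafu (rule 1 does not apply)
  yutafafu → yusafafu   [intervocalic lenition]
  yusafafu → yurafafu   [rhotacism]
  yurafafu → yorafafo   [vowel merger]
  yorafafo → yolafafo   [unconditioned shift]
  giving Febel yolafafo.
The other candidates each miss or misapply at least one Febel change.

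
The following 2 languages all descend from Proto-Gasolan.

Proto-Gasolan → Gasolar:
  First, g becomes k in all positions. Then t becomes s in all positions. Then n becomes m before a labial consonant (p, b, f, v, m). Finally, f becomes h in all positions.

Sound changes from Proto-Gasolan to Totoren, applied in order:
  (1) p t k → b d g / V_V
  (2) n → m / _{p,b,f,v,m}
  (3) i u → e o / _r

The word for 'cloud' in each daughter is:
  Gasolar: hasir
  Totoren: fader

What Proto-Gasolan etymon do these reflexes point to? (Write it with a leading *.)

*fatir

Position 4: Gasolar has i, Totoren has e. Gasolar preserves i here (none of its changes turn any other segment into i), so the proto-segment is *i.
Position 1: Gasolar has h, Totoren has f. Totoren preserves f here (none of its changes turn any other segment into f), so the proto-segment is *f.
Position 3: Gasolar has s, Totoren has d. Taking the neighbouring segments as reconstructed: Gasolar s could go back to *t or *s; Totoren d could go back to *t or *d — the one source consistent with every daughter is *t.
Verify the candidate proto-form against each daughter:
Gasolar: *fatir > fasir > hasir  (by unconditioned shift, unconditioned shift)
Totoren: *fatir > fadir > fader  (by intervocalic voicing, pre-rhotic lowering)
No other proto-form is consistent with every reflex, so the reconstruction is *fatir.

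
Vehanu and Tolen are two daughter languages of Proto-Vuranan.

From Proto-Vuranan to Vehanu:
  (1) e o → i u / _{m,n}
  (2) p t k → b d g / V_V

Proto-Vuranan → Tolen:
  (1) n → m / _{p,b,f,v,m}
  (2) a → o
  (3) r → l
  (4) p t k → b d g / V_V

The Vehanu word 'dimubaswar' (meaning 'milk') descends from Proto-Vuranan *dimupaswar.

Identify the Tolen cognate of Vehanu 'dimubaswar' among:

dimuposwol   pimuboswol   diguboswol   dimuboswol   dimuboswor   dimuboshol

dimuboswol

Tolen: *dimupaswar > dimuposwor > dimuposwol > dimuboswol  (by vowel merger, unconditioned shift, intervocalic voicing)
Among the options, 'dimuboswol' alone shows every Tolen change applied in order.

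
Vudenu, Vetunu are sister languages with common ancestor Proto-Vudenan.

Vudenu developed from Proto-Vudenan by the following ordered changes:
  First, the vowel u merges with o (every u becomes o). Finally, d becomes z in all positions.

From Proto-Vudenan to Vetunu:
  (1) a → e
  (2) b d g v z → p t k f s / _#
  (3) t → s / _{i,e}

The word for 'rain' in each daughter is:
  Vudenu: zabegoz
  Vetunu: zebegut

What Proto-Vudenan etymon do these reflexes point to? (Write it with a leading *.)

Position 2: Vudenu has a, Vetunu has e. Vudenu preserves a here (none of its changes turn any other segment into a), so the proto-segment is *a.
Position 6: Vudenu has o, Vetunu has u. Vetunu preserves u here (none of its changes turn any other segment into u), so the proto-segment is *u.
Position 7: Vudenu has z, Vetunu has t. Taking the neighbouring segments as reconstructed: Vudenu z could go back to *d or *z; Vetunu t could go back to *t or *d — the one source consistent with every daughter is *d.
This points to *zabegud. Verify forward in each daughter:
Vudenu: start from *zabegud.
  rule 1 (vowel merger): zabegud → zabegod
  rule 2 (unconditioned shift): zabegod → zabegoz
  ⇒ Vudenu zabegoz
Vetunu: start from *zabegud.
  rule 1 (vowel merger): zabegud → zebegud
  rule 2 (final devoicing): zebegud → zebegut
  rule 3: no change — zebegut
  ⇒ Vetunu zebegut
*zabegud is the unique common source.

*zabegud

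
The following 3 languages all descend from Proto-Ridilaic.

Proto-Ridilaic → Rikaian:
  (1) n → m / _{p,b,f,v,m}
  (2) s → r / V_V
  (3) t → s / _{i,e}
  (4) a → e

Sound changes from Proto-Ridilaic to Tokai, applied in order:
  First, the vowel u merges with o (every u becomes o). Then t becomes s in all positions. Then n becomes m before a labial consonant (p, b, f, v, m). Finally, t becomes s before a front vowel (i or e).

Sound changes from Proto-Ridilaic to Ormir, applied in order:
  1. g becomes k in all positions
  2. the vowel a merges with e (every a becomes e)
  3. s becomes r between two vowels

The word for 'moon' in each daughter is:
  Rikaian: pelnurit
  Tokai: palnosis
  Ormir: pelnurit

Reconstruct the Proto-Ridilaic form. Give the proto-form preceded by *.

Position 5: Rikaian has u, Tokai has o, Ormir has u. Rikaian preserves u here (none of its changes turn any other segment into u), so the proto-segment is *u.
Position 2: Rikaian has e, Tokai has a, Ormir has e. Tokai preserves a here (none of its changes turn any other segment into a), so the proto-segment is *a.
This points to *palnusit. Verify forward in each daughter:
Rikaian: start from *palnusit.
  rule 1: no change — palnusit
  rule 2 (rhotacism): palnusit → palnurit
  rule 3: no change — palnurit
  rule 4 (vowel merger): palnurit → pelnurit
  ⇒ Rikaian pelnurit
Tokai: *palnusit > palnosit > palnosis  (by vowel merger, unconditioned shift)
Ormir: *palnusit > pelnusit > pelnurit  (by vowel merger, rhotacism)
*palnusit is the unique common source.

*palnusit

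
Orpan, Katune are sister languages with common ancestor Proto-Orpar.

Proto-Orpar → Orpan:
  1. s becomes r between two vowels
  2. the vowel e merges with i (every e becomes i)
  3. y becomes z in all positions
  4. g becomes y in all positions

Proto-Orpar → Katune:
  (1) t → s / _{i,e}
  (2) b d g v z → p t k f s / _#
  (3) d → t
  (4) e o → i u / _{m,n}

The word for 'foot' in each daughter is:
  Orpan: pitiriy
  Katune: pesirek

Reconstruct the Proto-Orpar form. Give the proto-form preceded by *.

*petireg

Position 3: Orpan has t, Katune has s. Orpan preserves t here (none of its changes turn any other segment into t), so the proto-segment is *t.
Position 6: Orpan has i, Katune has e. Katune preserves e here (none of its changes turn any other segment into e), so the proto-segment is *e.
Position 2: Orpan has i, Katune has e. Katune preserves e here (none of its changes turn any other segment into e), so the proto-segment is *e.
This points to *petireg. Verify forward in each daughter:
Orpan: *petireg
  petireg (rule 1 does not apply)
  petireg → pitirig   [vowel merger]
  pitirig (rule 3 does not apply)
  pitirig → pitiriy   [unconditioned shift]
  giving Orpan pitiriy.
Katune: start from *petireg.
  rule 1 (palatalisation): petireg → pesireg
  rule 2 (final devoicing): pesireg → pesirek
  rule 3: no change — pesirek
  rule 4: no change — pesirek
  ⇒ Katune pesirek
*petireg is the unique common source.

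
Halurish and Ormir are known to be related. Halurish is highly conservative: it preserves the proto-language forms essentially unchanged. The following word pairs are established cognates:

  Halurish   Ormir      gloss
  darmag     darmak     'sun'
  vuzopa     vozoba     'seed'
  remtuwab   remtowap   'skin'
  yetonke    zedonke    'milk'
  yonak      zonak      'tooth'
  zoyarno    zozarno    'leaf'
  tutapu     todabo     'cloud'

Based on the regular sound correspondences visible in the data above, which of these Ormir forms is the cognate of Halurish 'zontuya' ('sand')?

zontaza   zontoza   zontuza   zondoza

vuzopa ~ vozoba, remtuwab ~ remtowap — Halurish u corresponds to Ormir o after a consonant, before a consonant other than r, m, n, p, b, f, v.
zoyarno ~ zozarno — Halurish y corresponds to Ormir z between vowels (before a back vowel).
Applying these to Halurish 'zontuya':
  zontuya → zontoya   (u→o after a consonant, before a consonant other than r, m, n, p, b, f, v)
  zontoya → zontoza   (y→z between vowels (before a back vowel))
So the Ormir cognate is 'zontoza'.

zontoza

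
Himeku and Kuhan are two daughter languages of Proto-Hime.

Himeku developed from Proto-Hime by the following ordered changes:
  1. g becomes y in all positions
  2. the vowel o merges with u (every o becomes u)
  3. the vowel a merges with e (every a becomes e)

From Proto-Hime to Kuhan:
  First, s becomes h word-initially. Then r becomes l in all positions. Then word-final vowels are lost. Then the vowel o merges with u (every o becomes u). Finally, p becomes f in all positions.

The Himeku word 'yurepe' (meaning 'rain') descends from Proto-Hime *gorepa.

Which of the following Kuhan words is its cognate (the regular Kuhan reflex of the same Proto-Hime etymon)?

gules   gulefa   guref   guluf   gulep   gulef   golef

gulef

Kuhan: *gorepa > golepa > golep > gulep > gulef  (by unconditioned shift, apocope, vowel merger, unconditioned shift)
The other candidates each miss or misapply at least one Kuhan change.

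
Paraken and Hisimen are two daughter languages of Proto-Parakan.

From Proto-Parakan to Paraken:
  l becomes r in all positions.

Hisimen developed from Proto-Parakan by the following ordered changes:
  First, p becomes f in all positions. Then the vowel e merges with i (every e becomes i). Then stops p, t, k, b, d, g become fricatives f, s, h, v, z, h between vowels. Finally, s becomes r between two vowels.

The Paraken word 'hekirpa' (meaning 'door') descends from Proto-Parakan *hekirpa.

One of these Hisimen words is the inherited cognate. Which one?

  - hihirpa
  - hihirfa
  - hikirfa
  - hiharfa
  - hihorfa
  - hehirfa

hihirfa

Hisimen: start from *hekirpa.
  rule 1 (unconditioned shift): hekirpa → hekirfa
  rule 2 (vowel merger): hekirfa → hikirfa
  rule 3 (intervocalic lenition): hikirfa → hihirfa
  rule 4: no change — hihirfa
  ⇒ Hisimen hihirfa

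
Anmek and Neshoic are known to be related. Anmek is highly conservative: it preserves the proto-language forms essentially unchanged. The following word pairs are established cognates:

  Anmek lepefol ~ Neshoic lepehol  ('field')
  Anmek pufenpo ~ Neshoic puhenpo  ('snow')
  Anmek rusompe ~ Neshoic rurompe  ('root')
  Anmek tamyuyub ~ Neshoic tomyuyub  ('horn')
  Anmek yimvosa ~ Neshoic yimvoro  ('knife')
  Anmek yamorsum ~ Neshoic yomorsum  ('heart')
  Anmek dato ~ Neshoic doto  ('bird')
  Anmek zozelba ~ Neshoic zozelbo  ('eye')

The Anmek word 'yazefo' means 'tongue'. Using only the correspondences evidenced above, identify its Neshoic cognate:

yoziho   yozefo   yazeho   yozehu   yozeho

dato ~ doto — Anmek a corresponds to Neshoic o after a consonant, before a consonant other than r, m, n, p, b, f, v.
lepefol ~ lepehol — Anmek f corresponds to Neshoic h between vowels (before a back vowel).
Applying these to Anmek 'yazefo':
  yazefo → yozefo   (a→o after a consonant, before a consonant other than r, m, n, p, b, f, v)
  yozefo → yozeho   (f→h between vowels (before a back vowel))
So the Neshoic cognate is 'yozeho'.

yozeho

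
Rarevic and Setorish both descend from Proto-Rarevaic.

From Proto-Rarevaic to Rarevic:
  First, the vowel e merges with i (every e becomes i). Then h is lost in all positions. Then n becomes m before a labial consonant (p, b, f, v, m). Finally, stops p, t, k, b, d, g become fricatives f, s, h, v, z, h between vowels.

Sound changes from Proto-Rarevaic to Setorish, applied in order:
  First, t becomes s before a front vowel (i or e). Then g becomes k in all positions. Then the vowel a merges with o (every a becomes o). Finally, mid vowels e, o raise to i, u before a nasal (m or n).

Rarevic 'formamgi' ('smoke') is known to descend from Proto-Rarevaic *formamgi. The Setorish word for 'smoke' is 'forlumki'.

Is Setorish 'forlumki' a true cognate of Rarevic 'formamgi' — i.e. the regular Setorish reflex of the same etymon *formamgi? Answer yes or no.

Derive the expected Setorish reflex of *formamgi:
Setorish: *formamgi
  formamgi (rule 1 does not apply)
  formamgi → formamki   [unconditioned shift]
  formamki → formomki   [vowel merger]
  formomki → formumki   [pre-nasal raising]
  giving Setorish formumki.
The regular Setorish reflex would be 'formumki', but the attested form is 'forlumki'. The correspondence is irregular, so they are not cognates (the Setorish form has a different source).

no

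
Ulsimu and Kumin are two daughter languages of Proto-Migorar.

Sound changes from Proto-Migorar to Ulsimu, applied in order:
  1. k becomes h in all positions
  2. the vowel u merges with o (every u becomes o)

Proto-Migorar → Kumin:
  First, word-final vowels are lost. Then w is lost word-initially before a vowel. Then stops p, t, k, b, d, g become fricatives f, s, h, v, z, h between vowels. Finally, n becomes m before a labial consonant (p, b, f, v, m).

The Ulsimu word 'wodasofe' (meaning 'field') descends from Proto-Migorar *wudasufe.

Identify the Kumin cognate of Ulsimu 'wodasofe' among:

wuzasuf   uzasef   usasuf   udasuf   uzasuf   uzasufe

uzasuf

Kumin: *wudasufe
  wudasufe → wudasuf   [apocope]
  wudasuf → udasuf   [glide loss]
  udasuf → uzasuf   [intervocalic lenition]
  uzasuf (rule 4 does not apply)
  giving Kumin uzasuf.
Among the options, 'uzasuf' alone shows every Kumin change applied in order.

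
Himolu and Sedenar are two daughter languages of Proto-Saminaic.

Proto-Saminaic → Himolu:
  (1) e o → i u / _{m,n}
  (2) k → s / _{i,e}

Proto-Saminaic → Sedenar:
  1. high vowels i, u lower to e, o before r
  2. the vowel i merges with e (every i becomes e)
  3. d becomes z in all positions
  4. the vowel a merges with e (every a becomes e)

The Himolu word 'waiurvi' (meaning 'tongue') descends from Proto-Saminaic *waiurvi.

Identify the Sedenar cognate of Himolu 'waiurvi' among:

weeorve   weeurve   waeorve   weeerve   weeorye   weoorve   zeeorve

weeorve

Sedenar: *waiurvi > waiorvi > waeorve > weeorve  (by pre-rhotic lowering, vowel merger, vowel merger)
Among the options, 'weeorve' alone shows every Sedenar change applied in order.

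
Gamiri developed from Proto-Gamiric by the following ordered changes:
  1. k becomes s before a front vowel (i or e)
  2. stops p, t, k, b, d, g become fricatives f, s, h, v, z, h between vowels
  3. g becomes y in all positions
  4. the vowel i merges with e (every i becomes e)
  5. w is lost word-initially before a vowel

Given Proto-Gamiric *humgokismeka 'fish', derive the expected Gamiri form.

Gamiri: *humgokismeka
  humgokismeka → humgosismeka   [palatalisation]
  humgosismeka → humgosismeha   [intervocalic lenition]
  humgosismeha → humyosismeha   [unconditioned shift]
  humyosismeha → humyosesmeha   [vowel merger]
  humyosesmeha (rule 5 does not apply)
  giving Gamiri humyosesmeha.

humyosesmeha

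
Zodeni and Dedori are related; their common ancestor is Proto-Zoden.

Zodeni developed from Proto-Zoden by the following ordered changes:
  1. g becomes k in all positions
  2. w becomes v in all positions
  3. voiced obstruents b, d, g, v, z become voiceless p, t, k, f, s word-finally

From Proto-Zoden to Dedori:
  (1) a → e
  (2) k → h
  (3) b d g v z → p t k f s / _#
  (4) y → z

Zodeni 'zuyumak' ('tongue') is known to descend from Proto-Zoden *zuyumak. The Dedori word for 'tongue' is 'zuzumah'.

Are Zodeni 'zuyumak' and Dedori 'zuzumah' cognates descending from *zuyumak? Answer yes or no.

Derive the expected Dedori reflex of *zuyumak:
Dedori: *zuyumak
  zuyumak → zuyumek   [vowel merger]
  zuyumek → zuyumeh   [unconditioned shift]
  zuyumeh (rule 3 does not apply)
  zuyumeh → zuzumeh   [unconditioned shift]
  giving Dedori zuzumeh.
The regular Dedori reflex would be 'zuzumeh', but the attested form is 'zuzumah'. The correspondence is irregular, so they are not cognates (the Dedori form has a different source).

no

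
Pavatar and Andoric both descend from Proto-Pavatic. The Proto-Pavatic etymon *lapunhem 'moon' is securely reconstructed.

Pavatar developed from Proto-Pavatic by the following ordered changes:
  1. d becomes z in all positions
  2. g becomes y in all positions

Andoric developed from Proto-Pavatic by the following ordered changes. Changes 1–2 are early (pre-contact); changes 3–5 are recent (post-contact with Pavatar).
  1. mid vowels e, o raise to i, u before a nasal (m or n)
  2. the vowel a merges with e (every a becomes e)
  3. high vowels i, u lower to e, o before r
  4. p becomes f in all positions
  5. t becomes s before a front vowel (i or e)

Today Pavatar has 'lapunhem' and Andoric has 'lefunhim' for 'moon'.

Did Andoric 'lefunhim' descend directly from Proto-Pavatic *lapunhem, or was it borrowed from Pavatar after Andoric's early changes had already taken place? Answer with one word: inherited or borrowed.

If inherited, *lapunhem would pass through all of Andoric's changes:
Andoric: start from *lapunhem.
  rule 1 (pre-nasal raising): lapunhem → lapunhim
  rule 2 (vowel merger): lapunhim → lepunhim
  rule 3: no change — lepunhim
  rule 4 (unconditioned shift): lepunhim → lefunhim
  rule 5: no change — lefunhim
  ⇒ Andoric lefunhim
If borrowed from Pavatar 'lapunhem' after the early changes, it would undergo only the recent ones:
  rule 3 (pre-rhotic lowering): no change (lapunhem)
  rule 4 (unconditioned shift): lapunhem → lafunhem
  rule 5 (palatalisation): no change (lafunhem)
  ⇒ as a loan: lafunhem
Andoric 'lefunhim' matches the inherited outcome exactly, so it is an inherited cognate, not a loan.

inherited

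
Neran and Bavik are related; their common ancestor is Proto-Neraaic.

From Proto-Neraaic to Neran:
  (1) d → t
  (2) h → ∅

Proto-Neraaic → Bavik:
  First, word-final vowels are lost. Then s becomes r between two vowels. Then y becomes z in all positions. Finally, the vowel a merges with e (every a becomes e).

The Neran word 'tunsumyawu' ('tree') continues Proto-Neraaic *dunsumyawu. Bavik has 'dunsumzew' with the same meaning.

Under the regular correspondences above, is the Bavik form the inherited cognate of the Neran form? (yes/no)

Derive the expected Bavik reflex of *dunsumyawu:
Bavik: start from *dunsumyawu.
  rule 1 (apocope): dunsumyawu → dunsumyaw
  rule 2: no change — dunsumyaw
  rule 3 (unconditioned shift): dunsumyaw → dunsumzaw
  rule 4 (vowel merger): dunsumzaw → dunsumzew
  ⇒ Bavik dunsumzew
Bavik 'dunsumzew' matches the regular reflex exactly, so the pair is cognate.

yes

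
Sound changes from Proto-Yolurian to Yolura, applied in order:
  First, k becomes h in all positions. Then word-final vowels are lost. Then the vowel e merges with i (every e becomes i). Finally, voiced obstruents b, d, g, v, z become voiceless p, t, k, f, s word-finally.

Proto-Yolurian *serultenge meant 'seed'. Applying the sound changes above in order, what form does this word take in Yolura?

Yolura: start from *serultenge.
  rule 1: no change — serultenge
  rule 2 (apocope): serultenge → serulteng
  rule 3 (vowel merger): serulteng → sirulting
  rule 4 (final devoicing): sirulting → sirultink
  ⇒ Yolura sirultink

sirultink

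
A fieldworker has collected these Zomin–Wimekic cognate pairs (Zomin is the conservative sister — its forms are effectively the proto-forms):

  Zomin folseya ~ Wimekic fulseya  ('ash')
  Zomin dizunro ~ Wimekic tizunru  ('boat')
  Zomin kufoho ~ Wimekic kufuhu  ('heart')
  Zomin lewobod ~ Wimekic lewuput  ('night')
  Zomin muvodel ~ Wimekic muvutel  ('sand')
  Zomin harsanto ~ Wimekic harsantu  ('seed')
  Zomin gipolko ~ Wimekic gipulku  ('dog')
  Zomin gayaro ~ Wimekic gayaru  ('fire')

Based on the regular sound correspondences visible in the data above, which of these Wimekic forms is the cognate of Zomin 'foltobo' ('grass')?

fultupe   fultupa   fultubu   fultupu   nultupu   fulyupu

folseya ~ fulseya, kufoho ~ kufuhu — Zomin o corresponds to Wimekic u after a consonant, before a consonant other than r, m, n, p, b, f, v.
lewobod ~ lewuput — Zomin o corresponds to Wimekic u after a consonant, before a labial obstruent.
lewobod ~ lewuput — Zomin b corresponds to Wimekic p between vowels (before a back vowel).
dizunro ~ tizunru, kufoho ~ kufuhu — Zomin o corresponds to Wimekic u word-finally.
Applying these to Zomin 'foltobo':
  foltobo → fultobo   (o→u after a consonant, before a consonant other than r, m, n, p, b, f, v)
  fultobo → fultubo   (o→u after a consonant, before a labial obstruent)
  fultubo → fultupo   (b→p between vowels (before a back vowel))
  fultupo → fultupu   (o→u word-finally)
So the Wimekic cognate is 'fultupu'.

fultupu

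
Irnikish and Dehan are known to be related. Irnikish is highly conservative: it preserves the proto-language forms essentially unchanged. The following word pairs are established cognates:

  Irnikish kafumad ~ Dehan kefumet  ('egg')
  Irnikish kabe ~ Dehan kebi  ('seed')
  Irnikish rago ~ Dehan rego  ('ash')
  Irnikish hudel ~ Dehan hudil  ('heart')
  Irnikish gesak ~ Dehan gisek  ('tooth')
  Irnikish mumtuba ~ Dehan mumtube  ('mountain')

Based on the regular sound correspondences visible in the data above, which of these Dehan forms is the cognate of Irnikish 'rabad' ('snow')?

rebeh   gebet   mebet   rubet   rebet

rebet

kabe ~ kebi — Irnikish a corresponds to Dehan e after a consonant, before a labial obstruent.
kafumad ~ kefumet, rago ~ rego — Irnikish a corresponds to Dehan e after a consonant, before a consonant other than r, m, n, p, b, f, v.
kafumad ~ kefumet — Irnikish d corresponds to Dehan t word-finally.
Applying these to Irnikish 'rabad':
  rabad → rebad   (a→e after a consonant, before a labial obstruent)
  rebad → rebed   (a→e after a consonant, before a consonant other than r, m, n, p, b, f, v)
  rebed → rebet   (d→t word-finally)
So the Dehan cognate is 'rebet'.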